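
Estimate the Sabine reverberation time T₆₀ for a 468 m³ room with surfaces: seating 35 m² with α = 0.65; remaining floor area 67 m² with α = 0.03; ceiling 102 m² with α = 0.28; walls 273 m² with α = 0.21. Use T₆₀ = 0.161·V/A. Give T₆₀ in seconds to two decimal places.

0.68 s

Total absorption A = 35·0.65 + 67·0.03 + 102·0.28 + 273·0.21 = 110.65 m² sabins.
T₆₀ = 0.161 × 468 / 110.65 = 0.681 s.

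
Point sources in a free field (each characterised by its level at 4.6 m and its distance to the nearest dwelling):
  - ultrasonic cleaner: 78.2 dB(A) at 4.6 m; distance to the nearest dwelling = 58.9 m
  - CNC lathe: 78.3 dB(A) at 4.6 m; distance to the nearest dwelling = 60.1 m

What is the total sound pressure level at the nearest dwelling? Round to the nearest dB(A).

Propagate each source to the receiver with L = L_ref − 20·log₁₀(r/r_ref), then add intensities.
ultrasonic cleaner: 78.2 − 20·log₁₀(58.9/4.6) = 78.2 − 22.15 = 56.05 dB(A).
CNC lathe: 78.3 − 20·log₁₀(60.1/4.6) = 78.3 − 22.32 = 55.98 dB(A).
Σ 10^(L/10) = 7.990e+05 → L_total = 10·log₁₀(7.990e+05) = 59.03 dB(A).

59 dB(A)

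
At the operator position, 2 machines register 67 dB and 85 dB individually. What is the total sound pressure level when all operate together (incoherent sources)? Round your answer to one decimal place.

For uncorrelated sources the intensities add, so convert each level to linear form, sum, and take 10·log₁₀ of the total.
Σ 10^(L/10) = 10^(67/10) + 10^(85/10) = 3.212e+08.
L_total = 10·log₁₀(3.212e+08) = 85.07 dB.

85.1 dB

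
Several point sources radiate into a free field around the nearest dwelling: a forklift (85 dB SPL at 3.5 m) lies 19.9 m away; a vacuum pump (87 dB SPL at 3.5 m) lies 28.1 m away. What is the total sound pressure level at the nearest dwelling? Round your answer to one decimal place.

Propagate each source to the receiver with L = L_ref − 20·log₁₀(r/r_ref), then add intensities.
forklift: 85 − 20·log₁₀(19.9/3.5) = 85 − 15.10 = 69.90 dB SPL.
vacuum pump: 87 − 20·log₁₀(28.1/3.5) = 87 − 18.09 = 68.91 dB SPL.
Σ 10^(L/10) = 1.756e+07 → L_total = 10·log₁₀(1.756e+07) = 72.44 dB SPL.

72.4 dB SPL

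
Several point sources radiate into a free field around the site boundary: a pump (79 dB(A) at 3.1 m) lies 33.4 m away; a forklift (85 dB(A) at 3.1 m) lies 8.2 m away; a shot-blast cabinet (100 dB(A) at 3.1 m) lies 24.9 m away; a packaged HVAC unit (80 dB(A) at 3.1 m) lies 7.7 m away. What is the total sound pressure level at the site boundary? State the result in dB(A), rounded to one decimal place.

Apply inverse-square spreading to bring every level to the receiver, then sum 10^(L/10).
pump: 79 − 20·log₁₀(33.4/3.1) = 79 − 20.65 = 58.35 dB(A).
forklift: 85 − 20·log₁₀(8.2/3.1) = 85 − 8.45 = 76.55 dB(A).
shot-blast cabinet: 100 − 20·log₁₀(24.9/3.1) = 100 − 18.10 = 81.90 dB(A).
packaged HVAC unit: 80 − 20·log₁₀(7.7/3.1) = 80 − 7.90 = 72.10 dB(A).
Σ 10^(L/10) = 2.171e+08 → L_total = 10·log₁₀(2.171e+08) = 83.37 dB(A).

83.4 dB(A)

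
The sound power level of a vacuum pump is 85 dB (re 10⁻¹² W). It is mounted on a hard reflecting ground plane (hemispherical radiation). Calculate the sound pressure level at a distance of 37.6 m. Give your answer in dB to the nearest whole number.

L_p = L_w − 10·log₁₀(2π·r²) with r = 37.6 m.
2π·r² = 8883 m², 10·log₁₀ of that is 39.486 dB.
L_p = 85 − 39.486 = 45.51 dB.

46 dB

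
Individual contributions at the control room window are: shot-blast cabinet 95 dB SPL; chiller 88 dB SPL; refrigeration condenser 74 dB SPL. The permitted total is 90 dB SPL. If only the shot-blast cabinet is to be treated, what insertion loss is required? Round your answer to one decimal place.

Fixed contribution from the other sources: Σ 10^(L/10) = 10^(88/10) + 10^(74/10) = 6.561e+08 (88.17 dB SPL).
To meet 90 dB SPL overall, the treated shot-blast cabinet may contribute at most 10^(90/10) − 6.561e+08 = 3.439e+08, i.e. 85.36 dB SPL.
So the shot-blast cabinet must be reduced from 95 to 85.36 dB SPL: IL = 9.64 dB.

9.6 dB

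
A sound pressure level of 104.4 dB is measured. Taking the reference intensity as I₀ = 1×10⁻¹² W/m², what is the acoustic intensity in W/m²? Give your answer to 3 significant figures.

0.0275 W/m²

I/I₀ = 10^(104.4/10) = 2.754e+10, so I = 2.754e+10 × 10⁻¹² W/m².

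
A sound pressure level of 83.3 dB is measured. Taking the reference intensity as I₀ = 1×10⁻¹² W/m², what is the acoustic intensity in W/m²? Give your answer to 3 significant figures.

L = 10·log₁₀(I/I₀) ⇒ I = I₀·10^(L/10) = 10⁻¹² × 10^8.33.

0.000214 W/m²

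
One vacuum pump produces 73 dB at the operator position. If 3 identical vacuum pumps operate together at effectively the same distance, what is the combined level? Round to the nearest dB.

78 dB

N identical incoherent sources raise the level by 10·log₁₀ N.
L_total = 73 + 10·log₁₀(3) = 73 + 4.771 = 77.77 dB.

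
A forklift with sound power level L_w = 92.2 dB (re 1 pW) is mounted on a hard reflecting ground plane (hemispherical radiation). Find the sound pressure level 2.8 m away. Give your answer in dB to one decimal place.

The power spreads over a hemisphere of area 2π·r², so L_p = L_w − 10·log₁₀(2π·r²).
2π·r² = 49.26 m², 10·log₁₀ of that is 16.925 dB.
L_p = 92.2 − 16.925 = 75.28 dB.

75.3 dB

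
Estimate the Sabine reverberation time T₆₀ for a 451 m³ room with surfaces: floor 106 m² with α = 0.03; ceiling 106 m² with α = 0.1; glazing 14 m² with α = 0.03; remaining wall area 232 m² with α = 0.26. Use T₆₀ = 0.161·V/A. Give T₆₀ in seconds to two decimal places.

0.97 s

Summing Sᵢαᵢ: 106·0.03 + 106·0.1 + 14·0.03 + 232·0.26 = 74.52 m².
T₆₀ = 0.161 × 451 / 74.52 = 0.974 s.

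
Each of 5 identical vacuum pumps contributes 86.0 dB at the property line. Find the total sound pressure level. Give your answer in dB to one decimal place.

93.0 dB

With 5 equal, uncorrelated contributions the intensity is 5× that of one unit, giving a rise of 10·log₁₀ 5.
L_total = 86.0 + 10·log₁₀(5) = 86.0 + 6.990 = 92.99 dB.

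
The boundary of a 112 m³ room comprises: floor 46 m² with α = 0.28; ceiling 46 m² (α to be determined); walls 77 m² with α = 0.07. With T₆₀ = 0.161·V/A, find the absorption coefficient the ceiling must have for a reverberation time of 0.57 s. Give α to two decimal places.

0.29

From T₆₀ = 0.161·V/A, the target T₆₀ = 0.57 s needs A = 0.161·112/0.57 = 31.64 m².
Absorption from the other surfaces = 46·0.28 + 77·0.07 = 18.27 m², so the ceiling must supply 13.37 m² over 46 m².
α = 13.37/46 = 0.291.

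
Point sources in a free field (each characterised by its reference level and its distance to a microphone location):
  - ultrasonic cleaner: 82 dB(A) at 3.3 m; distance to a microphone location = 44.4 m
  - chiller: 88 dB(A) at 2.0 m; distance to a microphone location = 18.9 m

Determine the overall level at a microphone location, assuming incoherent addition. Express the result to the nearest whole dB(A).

69 dB(A)

Apply inverse-square spreading to bring every level to the receiver, then sum 10^(L/10).
ultrasonic cleaner: 82 − 20·log₁₀(44.4/3.3) = 82 − 22.58 = 59.42 dB(A).
chiller: 88 − 20·log₁₀(18.9/2.0) = 88 − 19.51 = 68.49 dB(A).
Σ 10^(L/10) = 7.941e+06 → L_total = 10·log₁₀(7.941e+06) = 69.00 dB(A).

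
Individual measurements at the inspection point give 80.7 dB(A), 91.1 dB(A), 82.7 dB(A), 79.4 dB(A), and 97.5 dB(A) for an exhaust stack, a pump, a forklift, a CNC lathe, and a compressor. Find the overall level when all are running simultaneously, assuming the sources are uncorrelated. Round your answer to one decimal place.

98.6 dB(A)

For uncorrelated sources the intensities add, so convert each level to linear form, sum, and take 10·log₁₀ of the total.
Σ 10^(L/10) = 10^(80.7/10) + 10^(91.1/10) + 10^(82.7/10) + 10^(79.4/10) + 10^(97.5/10) = 7.302e+09.
L_total = 10·log₁₀(7.302e+09) = 98.63 dB(A).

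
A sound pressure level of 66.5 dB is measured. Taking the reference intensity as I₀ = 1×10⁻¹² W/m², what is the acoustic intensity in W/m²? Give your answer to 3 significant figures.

I = I₀·10^(L/10) = 10⁻¹² × 10^(66.5/10) = 10^(-5.350).

4.47e-06 W/m²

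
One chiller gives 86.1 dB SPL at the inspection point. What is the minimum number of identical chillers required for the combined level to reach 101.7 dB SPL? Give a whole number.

37

N identical sources give L₁ + 10·log₁₀ N, so require 10·log₁₀ N ≥ 101.7 − 86.1 = 15.6 dB.
N ≥ 10^(15.6/10) = 36.308, so N = 37.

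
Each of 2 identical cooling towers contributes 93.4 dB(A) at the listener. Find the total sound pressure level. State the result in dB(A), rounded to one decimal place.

L_total = L₁ + 10·log₁₀ N for N identical incoherent sources.
L_total = 93.4 + 10·log₁₀(2) = 93.4 + 3.010 = 96.41 dB(A).

96.4 dB(A)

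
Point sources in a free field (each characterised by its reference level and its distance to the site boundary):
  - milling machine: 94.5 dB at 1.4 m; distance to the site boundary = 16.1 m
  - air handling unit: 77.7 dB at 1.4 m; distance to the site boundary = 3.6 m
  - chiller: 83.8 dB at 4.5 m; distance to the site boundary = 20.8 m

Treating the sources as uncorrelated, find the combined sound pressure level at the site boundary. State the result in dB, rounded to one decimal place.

First find each source's level at the receiver (point-source: −20·log₁₀(r/r_ref)), then combine on an intensity basis.
milling machine: 94.5 − 20·log₁₀(16.1/1.4) = 94.5 − 21.21 = 73.29 dB.
air handling unit: 77.7 − 20·log₁₀(3.6/1.4) = 77.7 − 8.20 = 69.50 dB.
chiller: 83.8 − 20·log₁₀(20.8/4.5) = 83.8 − 13.30 = 70.50 dB.
Σ 10^(L/10) = 4.144e+07 → L_total = 10·log₁₀(4.144e+07) = 76.17 dB.

76.2 dB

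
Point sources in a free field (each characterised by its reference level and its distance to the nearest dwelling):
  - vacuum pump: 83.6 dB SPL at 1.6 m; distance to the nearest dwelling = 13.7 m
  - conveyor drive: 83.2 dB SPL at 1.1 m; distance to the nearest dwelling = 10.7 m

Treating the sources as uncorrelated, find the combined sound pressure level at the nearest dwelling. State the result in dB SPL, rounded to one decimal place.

Apply inverse-square spreading to bring every level to the receiver, then sum 10^(L/10).
vacuum pump: 83.6 − 20·log₁₀(13.7/1.6) = 83.6 − 18.65 = 64.95 dB SPL.
conveyor drive: 83.2 − 20·log₁₀(10.7/1.1) = 83.2 − 19.76 = 63.44 dB SPL.
Σ 10^(L/10) = 5.333e+06 → L_total = 10·log₁₀(5.333e+06) = 67.27 dB SPL.

67.3 dB SPL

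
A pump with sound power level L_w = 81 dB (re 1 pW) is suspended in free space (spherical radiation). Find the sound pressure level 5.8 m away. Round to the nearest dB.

Free-field spherical radiation: L_p = L_w − 10·log₁₀(4π·r²), r = 5.8 m.
4π·r² = 422.7 m², 10·log₁₀ of that is 26.261 dB.
L_p = 81 − 26.261 = 54.74 dB.

55 dB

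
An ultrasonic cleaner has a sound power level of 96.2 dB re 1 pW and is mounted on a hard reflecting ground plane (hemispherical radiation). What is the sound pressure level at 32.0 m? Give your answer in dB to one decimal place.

Free-field hemispherical radiation: L_p = L_w − 10·log₁₀(2π·r²), r = 32.0 m.
2π·r² = 6434 m², 10·log₁₀ of that is 38.085 dB.
L_p = 96.2 − 38.085 = 58.12 dB.

58.1 dB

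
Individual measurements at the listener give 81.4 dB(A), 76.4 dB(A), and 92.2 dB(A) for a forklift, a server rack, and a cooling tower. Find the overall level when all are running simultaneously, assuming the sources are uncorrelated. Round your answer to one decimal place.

For uncorrelated sources the intensities add, so convert each level to linear form, sum, and take 10·log₁₀ of the total.
Σ 10^(L/10) = 10^(81.4/10) + 10^(76.4/10) + 10^(92.2/10) = 1.841e+09.
L_total = 10·log₁₀(1.841e+09) = 92.65 dB(A).

92.7 dB(A)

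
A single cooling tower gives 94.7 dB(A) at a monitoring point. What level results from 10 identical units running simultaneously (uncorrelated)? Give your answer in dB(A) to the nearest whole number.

L_total = L₁ + 10·log₁₀ N for N identical incoherent sources.
L_total = 94.7 + 10·log₁₀(10) = 94.7 + 10.000 = 104.70 dB(A).

105 dB(A)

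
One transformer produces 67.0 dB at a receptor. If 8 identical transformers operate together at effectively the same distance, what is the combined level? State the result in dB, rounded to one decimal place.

76.0 dB

L_total = L₁ + 10·log₁₀ N for N identical incoherent sources.
L_total = 67.0 + 10·log₁₀(8) = 67.0 + 9.031 = 76.03 dB.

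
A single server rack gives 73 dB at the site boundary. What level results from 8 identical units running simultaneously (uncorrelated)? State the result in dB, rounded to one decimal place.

82.0 dB

N identical incoherent sources raise the level by 10·log₁₀ N.
L_total = 73 + 10·log₁₀(8) = 73 + 9.031 = 82.03 dB.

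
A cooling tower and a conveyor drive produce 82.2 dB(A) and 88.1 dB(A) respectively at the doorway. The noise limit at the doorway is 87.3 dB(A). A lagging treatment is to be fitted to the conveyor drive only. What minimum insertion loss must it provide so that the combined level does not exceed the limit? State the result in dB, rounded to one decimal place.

Everything except the conveyor drive sums to 10^(82.2/10) = 1.660e+08 in linear terms, 82.20 dB(A).
The limit corresponds to 10^(87.3/10) = 5.370e+08; subtracting the fixed part leaves 3.711e+08 for the conveyor drive, i.e. 85.69 dB(A).
So the conveyor drive must be reduced from 88.1 to 85.69 dB(A): IL = 2.41 dB.

2.4 dB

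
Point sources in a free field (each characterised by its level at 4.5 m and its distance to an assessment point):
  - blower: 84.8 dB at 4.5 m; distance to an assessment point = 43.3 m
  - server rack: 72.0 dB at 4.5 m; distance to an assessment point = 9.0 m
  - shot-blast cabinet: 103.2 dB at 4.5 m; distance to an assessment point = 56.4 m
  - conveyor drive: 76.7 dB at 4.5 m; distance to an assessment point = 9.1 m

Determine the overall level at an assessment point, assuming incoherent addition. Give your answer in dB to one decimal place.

Apply inverse-square spreading to bring every level to the receiver, then sum 10^(L/10).
blower: 84.8 − 20·log₁₀(43.3/4.5) = 84.8 − 19.67 = 65.13 dB.
server rack: 72.0 − 20·log₁₀(9.0/4.5) = 72.0 − 6.02 = 65.98 dB.
shot-blast cabinet: 103.2 − 20·log₁₀(56.4/4.5) = 103.2 − 21.96 = 81.24 dB.
conveyor drive: 76.7 − 20·log₁₀(9.1/4.5) = 76.7 − 6.12 = 70.58 dB.
Σ 10^(L/10) = 1.517e+08 → L_total = 10·log₁₀(1.517e+08) = 81.81 dB.

81.8 dB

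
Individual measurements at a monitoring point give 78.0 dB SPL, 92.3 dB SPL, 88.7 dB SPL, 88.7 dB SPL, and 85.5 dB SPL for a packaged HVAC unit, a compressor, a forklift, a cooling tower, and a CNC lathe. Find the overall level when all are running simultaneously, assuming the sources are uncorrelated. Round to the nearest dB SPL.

96 dB SPL

Incoherent sources combine by intensity addition: L_total = 10·log₁₀(Σ 10^(L_i/10)).
Σ 10^(L/10) = 10^(78.0/10) + 10^(92.3/10) + 10^(88.7/10) + 10^(88.7/10) + 10^(85.5/10) = 3.599e+09.
L_total = 10·log₁₀(3.599e+09) = 95.56 dB SPL.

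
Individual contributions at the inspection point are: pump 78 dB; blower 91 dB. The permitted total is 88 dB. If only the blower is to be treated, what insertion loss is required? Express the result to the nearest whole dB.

3 dB

Fixed contribution from the other source: Σ 10^(L/10) = 10^(78/10) = 6.310e+07 (78.00 dB).
To meet 88 dB overall, the treated blower may contribute at most 10^(88/10) − 6.310e+07 = 5.679e+08, i.e. 87.54 dB.
So the blower must be reduced from 91 to 87.54 dB: IL = 3.46 dB.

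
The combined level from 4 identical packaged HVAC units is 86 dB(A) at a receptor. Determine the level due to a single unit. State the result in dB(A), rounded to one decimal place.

For N identical incoherent sources L_total = L₁ + 10·log₁₀ N, so L₁ = 86 − 10·log₁₀(4) = 86 − 6.021.

80.0 dB(A)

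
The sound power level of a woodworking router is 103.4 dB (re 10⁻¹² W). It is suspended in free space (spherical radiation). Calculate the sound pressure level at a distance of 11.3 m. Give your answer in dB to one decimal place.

71.3 dB

The power spreads over a sphere of area 4π·r², so L_p = L_w − 10·log₁₀(4π·r²).
4π·r² = 1605 m², 10·log₁₀ of that is 32.054 dB.
L_p = 103.4 − 32.054 = 71.35 dB.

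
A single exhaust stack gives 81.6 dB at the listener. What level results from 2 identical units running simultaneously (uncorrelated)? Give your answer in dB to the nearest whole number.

N identical incoherent sources raise the level by 10·log₁₀ N.
L_total = 81.6 + 10·log₁₀(2) = 81.6 + 3.010 = 84.61 dB.

85 dB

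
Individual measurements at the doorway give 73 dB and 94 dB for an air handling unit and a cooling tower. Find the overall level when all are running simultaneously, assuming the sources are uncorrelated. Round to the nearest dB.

For uncorrelated sources the intensities add, so convert each level to linear form, sum, and take 10·log₁₀ of the total.
Σ 10^(L/10) = 10^(73/10) + 10^(94/10) = 2.532e+09.
L_total = 10·log₁₀(2.532e+09) = 94.03 dB.

94 dB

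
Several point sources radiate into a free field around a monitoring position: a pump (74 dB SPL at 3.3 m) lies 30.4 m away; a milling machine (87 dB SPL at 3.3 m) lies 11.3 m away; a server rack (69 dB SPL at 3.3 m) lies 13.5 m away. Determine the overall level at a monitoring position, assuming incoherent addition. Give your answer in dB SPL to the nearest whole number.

76 dB SPL

Propagate each source to the receiver with L = L_ref − 20·log₁₀(r/r_ref), then add intensities.
pump: 74 − 20·log₁₀(30.4/3.3) = 74 − 19.29 = 54.71 dB SPL.
milling machine: 87 − 20·log₁₀(11.3/3.3) = 87 − 10.69 = 76.31 dB SPL.
server rack: 69 − 20·log₁₀(13.5/3.3) = 69 − 12.24 = 56.76 dB SPL.
Σ 10^(L/10) = 4.351e+07 → L_total = 10·log₁₀(4.351e+07) = 76.39 dB SPL.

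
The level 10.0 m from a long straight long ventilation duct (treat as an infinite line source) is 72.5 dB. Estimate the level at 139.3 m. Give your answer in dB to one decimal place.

61.1 dB

For a line source, L₂ = L₁ − 10·log₁₀(r₂/r₁).
L₂ = 72.5 − 10·log₁₀(139.3/10.0) = 72.5 − 11.440 = 61.06 dB.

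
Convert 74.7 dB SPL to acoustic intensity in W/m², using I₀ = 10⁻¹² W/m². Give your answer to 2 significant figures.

3.0e-05 W/m²

I/I₀ = 10^(74.7/10) = 2.951e+07, so I = 2.951e+07 × 10⁻¹² W/m².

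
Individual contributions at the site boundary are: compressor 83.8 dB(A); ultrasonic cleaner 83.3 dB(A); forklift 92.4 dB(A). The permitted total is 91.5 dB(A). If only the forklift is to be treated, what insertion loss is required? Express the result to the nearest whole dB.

3 dB

Fixed contribution from the other sources: Σ 10^(L/10) = 10^(83.8/10) + 10^(83.3/10) = 4.537e+08 (86.57 dB(A)).
The limit corresponds to 10^(91.5/10) = 1.413e+09; subtracting the fixed part leaves 9.589e+08 for the forklift, i.e. 89.82 dB(A).
Required insertion loss = 92.4 − 89.82 = 2.58 dB.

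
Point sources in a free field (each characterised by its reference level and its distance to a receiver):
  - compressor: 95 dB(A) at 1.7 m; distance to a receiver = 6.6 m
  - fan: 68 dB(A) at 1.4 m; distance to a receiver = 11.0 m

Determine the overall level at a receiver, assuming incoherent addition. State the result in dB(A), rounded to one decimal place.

83.2 dB(A)

Apply inverse-square spreading to bring every level to the receiver, then sum 10^(L/10).
compressor: 95 − 20·log₁₀(6.6/1.7) = 95 − 11.78 = 83.22 dB(A).
fan: 68 − 20·log₁₀(11.0/1.4) = 68 − 17.91 = 50.09 dB(A).
Σ 10^(L/10) = 2.099e+08 → L_total = 10·log₁₀(2.099e+08) = 83.22 dB(A).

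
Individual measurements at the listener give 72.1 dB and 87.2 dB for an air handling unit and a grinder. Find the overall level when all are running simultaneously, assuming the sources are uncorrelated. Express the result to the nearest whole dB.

For uncorrelated sources the intensities add, so convert each level to linear form, sum, and take 10·log₁₀ of the total.
Σ 10^(L/10) = 10^(72.1/10) + 10^(87.2/10) = 5.410e+08.
L_total = 10·log₁₀(5.410e+08) = 87.33 dB.

87 dB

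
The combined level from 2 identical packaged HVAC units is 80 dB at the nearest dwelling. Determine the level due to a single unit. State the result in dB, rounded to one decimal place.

Dividing the total intensity by 2 lowers the level by 10·log₁₀ 2 = 3.010 dB: L₁ = 80 − 3.010.

77.0 dB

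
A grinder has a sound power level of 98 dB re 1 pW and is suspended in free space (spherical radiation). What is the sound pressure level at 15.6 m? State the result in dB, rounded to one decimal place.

63.1 dB

Free-field spherical radiation: L_p = L_w − 10·log₁₀(4π·r²), r = 15.6 m.
4π·r² = 3058 m², 10·log₁₀ of that is 34.855 dB.
L_p = 98 − 34.855 = 63.15 dB.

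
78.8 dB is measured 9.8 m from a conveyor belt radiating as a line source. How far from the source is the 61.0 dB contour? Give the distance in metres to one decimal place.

Line-source spreading drops the level by 10·log₁₀(r₂/r₁); inverting, r₂/r₁ = 10^(ΔL/10).
r₂ = 9.8·10^((78.8−61.0)/10) = 9.8·10^(17.8/10) = 590.51 m.

590.5 m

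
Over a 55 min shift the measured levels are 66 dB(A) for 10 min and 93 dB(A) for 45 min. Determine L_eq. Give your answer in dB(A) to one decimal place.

92.1 dB(A)

The energy average is taken in the linear domain: L_eq = 10·log₁₀[(Σ tᵢ·10^(Lᵢ/10))/T], T = 55 min.
Σ tᵢ·10^(Lᵢ/10) = 10·10^(66/10) + 45·10^(93/10) = 8.983e+10.
L_eq = 10·log₁₀(8.983e+10/55) = 92.13 dB(A).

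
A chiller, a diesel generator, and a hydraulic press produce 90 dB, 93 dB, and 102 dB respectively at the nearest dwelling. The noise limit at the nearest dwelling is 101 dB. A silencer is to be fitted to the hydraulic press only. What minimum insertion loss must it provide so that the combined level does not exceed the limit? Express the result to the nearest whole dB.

Fixed contribution from the other sources: Σ 10^(L/10) = 10^(90/10) + 10^(93/10) = 2.995e+09 (94.76 dB).
The limit corresponds to 10^(101/10) = 1.259e+10; subtracting the fixed part leaves 9.594e+09 for the hydraulic press, i.e. 99.82 dB.
So the hydraulic press must be reduced from 102 to 99.82 dB: IL = 2.18 dB.

2 dB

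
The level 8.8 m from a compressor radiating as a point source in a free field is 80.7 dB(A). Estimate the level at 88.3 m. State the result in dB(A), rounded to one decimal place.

60.7 dB(A)

Spherical spreading from a point source gives a 20·log₁₀(r₂/r₁) drop.
L₂ = 80.7 − 20·log₁₀(88.3/8.8) = 80.7 − 20.030 = 60.67 dB(A).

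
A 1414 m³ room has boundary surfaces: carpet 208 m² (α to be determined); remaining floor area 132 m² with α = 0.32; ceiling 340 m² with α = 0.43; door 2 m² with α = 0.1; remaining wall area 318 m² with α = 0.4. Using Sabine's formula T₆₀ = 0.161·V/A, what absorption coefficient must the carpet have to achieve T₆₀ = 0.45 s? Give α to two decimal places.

0.91

From T₆₀ = 0.161·V/A, the target T₆₀ = 0.45 s needs A = 0.161·1414/0.45 = 505.90 m².
Absorption from the other surfaces = 132·0.32 + 340·0.43 + 2·0.1 + 318·0.4 = 315.84 m², so the carpet must supply 190.06 m² over 208 m².
α = 190.06/208 = 0.914.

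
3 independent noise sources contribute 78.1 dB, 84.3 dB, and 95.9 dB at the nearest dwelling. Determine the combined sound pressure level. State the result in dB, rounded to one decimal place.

96.3 dB

For uncorrelated sources the intensities add, so convert each level to linear form, sum, and take 10·log₁₀ of the total.
Σ 10^(L/10) = 10^(78.1/10) + 10^(84.3/10) + 10^(95.9/10) = 4.224e+09.
L_total = 10·log₁₀(4.224e+09) = 96.26 dB.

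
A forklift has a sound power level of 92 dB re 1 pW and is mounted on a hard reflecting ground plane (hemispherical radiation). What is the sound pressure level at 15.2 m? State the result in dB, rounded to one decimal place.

60.4 dB

Free-field hemispherical radiation: L_p = L_w − 10·log₁₀(2π·r²), r = 15.2 m.
2π·r² = 1452 m², 10·log₁₀ of that is 31.619 dB.
L_p = 92 − 31.619 = 60.38 dB.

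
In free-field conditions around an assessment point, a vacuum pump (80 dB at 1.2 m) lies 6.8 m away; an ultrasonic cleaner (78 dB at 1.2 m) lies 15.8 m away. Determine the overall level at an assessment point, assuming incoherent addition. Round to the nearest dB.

Propagate each source to the receiver with L = L_ref − 20·log₁₀(r/r_ref), then add intensities.
vacuum pump: 80 − 20·log₁₀(6.8/1.2) = 80 − 15.07 = 64.93 dB.
ultrasonic cleaner: 78 − 20·log₁₀(15.8/1.2) = 78 − 22.39 = 55.61 dB.
Σ 10^(L/10) = 3.478e+06 → L_total = 10·log₁₀(3.478e+06) = 65.41 dB.

65 dB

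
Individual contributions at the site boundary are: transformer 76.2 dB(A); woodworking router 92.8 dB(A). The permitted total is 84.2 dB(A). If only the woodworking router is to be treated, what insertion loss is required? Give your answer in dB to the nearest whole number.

The untreated sources together contribute 10^(76.2/10) = 4.169e+07, i.e. 76.20 dB(A).
To meet 84.2 dB(A) overall, the treated woodworking router may contribute at most 10^(84.2/10) − 4.169e+07 = 2.213e+08, i.e. 83.45 dB(A).
Required insertion loss = 92.8 − 83.45 = 9.35 dB.

9 dB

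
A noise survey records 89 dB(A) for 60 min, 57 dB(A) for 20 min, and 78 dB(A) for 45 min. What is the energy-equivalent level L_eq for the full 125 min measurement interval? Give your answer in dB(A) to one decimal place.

The energy average is taken in the linear domain: L_eq = 10·log₁₀[(Σ tᵢ·10^(Lᵢ/10))/T], T = 125 min.
Σ tᵢ·10^(Lᵢ/10) = 60·10^(89/10) + 20·10^(57/10) + 45·10^(78/10) = 5.051e+10.
L_eq = 10·log₁₀(5.051e+10/125) = 86.06 dB(A).

86.1 dB(A)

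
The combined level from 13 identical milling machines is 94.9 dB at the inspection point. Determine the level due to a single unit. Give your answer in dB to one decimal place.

13 equal contributions raise the level by 10·log₁₀ 13 = 11.139 dB, so each unit alone gives 94.9 − 11.139.

83.8 dB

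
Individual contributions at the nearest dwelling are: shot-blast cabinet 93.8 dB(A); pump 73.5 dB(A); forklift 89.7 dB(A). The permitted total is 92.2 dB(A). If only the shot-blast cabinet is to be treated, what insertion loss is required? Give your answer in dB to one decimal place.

5.3 dB

The untreated sources together contribute 10^(73.5/10) + 10^(89.7/10) = 9.556e+08, i.e. 89.80 dB(A).
The limit corresponds to 10^(92.2/10) = 1.660e+09; subtracting the fixed part leaves 7.039e+08 for the shot-blast cabinet, i.e. 88.48 dB(A).
So the shot-blast cabinet must be reduced from 93.8 to 88.48 dB(A): IL = 5.32 dB.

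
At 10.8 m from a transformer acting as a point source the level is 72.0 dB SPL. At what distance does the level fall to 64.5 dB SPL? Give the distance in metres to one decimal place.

25.6 m

The 7.5 dB drop corresponds to a distance ratio of 10^(7.5/20) for a point source.
r₂ = 10.8·10^((72.0−64.5)/20) = 10.8·10^(7.5/20) = 25.61 m.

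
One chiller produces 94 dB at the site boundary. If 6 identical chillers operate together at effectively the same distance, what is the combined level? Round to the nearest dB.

L_total = L₁ + 10·log₁₀ N for N identical incoherent sources.
L_total = 94 + 10·log₁₀(6) = 94 + 7.782 = 101.78 dB.

102 dB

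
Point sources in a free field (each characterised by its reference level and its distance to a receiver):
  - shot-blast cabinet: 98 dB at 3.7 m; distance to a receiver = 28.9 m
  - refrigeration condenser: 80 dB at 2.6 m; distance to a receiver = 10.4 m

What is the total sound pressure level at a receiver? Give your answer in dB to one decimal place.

First find each source's level at the receiver (point-source: −20·log₁₀(r/r_ref)), then combine on an intensity basis.
shot-blast cabinet: 98 − 20·log₁₀(28.9/3.7) = 98 − 17.85 = 80.15 dB.
refrigeration condenser: 80 − 20·log₁₀(10.4/2.6) = 80 − 12.04 = 67.96 dB.
Σ 10^(L/10) = 1.097e+08 → L_total = 10·log₁₀(1.097e+08) = 80.40 dB.

80.4 dB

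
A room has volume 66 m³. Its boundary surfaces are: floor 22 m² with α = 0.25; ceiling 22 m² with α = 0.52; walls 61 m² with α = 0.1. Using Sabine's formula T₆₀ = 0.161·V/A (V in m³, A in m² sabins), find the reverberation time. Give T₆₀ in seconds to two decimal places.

Total absorption A = 22·0.25 + 22·0.52 + 61·0.1 = 23.04 m² sabins.
T₆₀ = 0.161 × 66 / 23.04 = 0.461 s.

0.46 s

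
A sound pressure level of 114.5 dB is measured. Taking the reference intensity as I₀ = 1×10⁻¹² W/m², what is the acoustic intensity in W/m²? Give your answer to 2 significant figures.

0.28 W/m²

L = 10·log₁₀(I/I₀) ⇒ I = I₀·10^(L/10) = 10⁻¹² × 10^11.45.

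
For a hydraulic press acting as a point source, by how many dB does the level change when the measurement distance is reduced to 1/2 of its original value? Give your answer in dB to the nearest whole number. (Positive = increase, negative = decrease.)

+6 dB

Point-source spreading: ΔL = −20·log₁₀(r₂/r₁).
ΔL = −20·log₁₀(0.5) = +6.02 dB.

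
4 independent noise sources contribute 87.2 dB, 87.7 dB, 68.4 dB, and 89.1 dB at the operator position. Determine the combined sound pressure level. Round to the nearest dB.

93 dB

For uncorrelated sources the intensities add, so convert each level to linear form, sum, and take 10·log₁₀ of the total.
Σ 10^(L/10) = 10^(87.2/10) + 10^(87.7/10) + 10^(68.4/10) + 10^(89.1/10) = 1.933e+09.
L_total = 10·log₁₀(1.933e+09) = 92.86 dB.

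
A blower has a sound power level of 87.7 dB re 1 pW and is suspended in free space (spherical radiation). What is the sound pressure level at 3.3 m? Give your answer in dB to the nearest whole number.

66 dB

The power spreads over a sphere of area 4π·r², so L_p = L_w − 10·log₁₀(4π·r²).
4π·r² = 136.8 m², 10·log₁₀ of that is 21.362 dB.
L_p = 87.7 − 21.362 = 66.34 dB.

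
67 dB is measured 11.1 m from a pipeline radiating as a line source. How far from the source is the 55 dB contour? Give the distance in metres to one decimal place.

The 12.0 dB drop corresponds to a distance ratio of 10^(12.0/10) for a line source.
r₂ = 11.1·10^((67−55)/10) = 11.1·10^(12.0/10) = 175.92 m.

175.9 m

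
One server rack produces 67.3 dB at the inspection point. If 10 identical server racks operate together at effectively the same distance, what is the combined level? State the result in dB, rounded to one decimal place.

77.3 dB

L_total = L₁ + 10·log₁₀ N for N identical incoherent sources.
L_total = 67.3 + 10·log₁₀(10) = 67.3 + 10.000 = 77.30 dB.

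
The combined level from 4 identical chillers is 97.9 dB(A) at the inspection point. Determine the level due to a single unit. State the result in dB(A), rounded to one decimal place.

91.9 dB(A)

Dividing the total intensity by 4 lowers the level by 10·log₁₀ 4 = 6.021 dB: L₁ = 97.9 − 6.021.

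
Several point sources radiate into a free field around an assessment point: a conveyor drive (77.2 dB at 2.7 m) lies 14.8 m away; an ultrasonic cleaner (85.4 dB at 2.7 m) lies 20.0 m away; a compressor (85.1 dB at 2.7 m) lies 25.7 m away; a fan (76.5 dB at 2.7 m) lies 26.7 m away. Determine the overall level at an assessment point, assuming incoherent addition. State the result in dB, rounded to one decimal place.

First find each source's level at the receiver (point-source: −20·log₁₀(r/r_ref)), then combine on an intensity basis.
conveyor drive: 77.2 − 20·log₁₀(14.8/2.7) = 77.2 − 14.78 = 62.42 dB.
ultrasonic cleaner: 85.4 − 20·log₁₀(20.0/2.7) = 85.4 − 17.39 = 68.01 dB.
compressor: 85.1 − 20·log₁₀(25.7/2.7) = 85.1 − 19.57 = 65.53 dB.
fan: 76.5 − 20·log₁₀(26.7/2.7) = 76.5 − 19.90 = 56.60 dB.
Σ 10^(L/10) = 1.209e+07 → L_total = 10·log₁₀(1.209e+07) = 70.83 dB.

70.8 dB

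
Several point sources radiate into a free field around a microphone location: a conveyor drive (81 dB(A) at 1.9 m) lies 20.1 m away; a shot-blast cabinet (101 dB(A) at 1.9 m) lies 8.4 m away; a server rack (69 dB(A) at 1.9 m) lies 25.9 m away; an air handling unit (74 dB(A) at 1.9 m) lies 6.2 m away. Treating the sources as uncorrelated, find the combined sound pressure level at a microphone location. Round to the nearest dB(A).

88 dB(A)

Apply inverse-square spreading to bring every level to the receiver, then sum 10^(L/10).
conveyor drive: 81 − 20·log₁₀(20.1/1.9) = 81 − 20.49 = 60.51 dB(A).
shot-blast cabinet: 101 − 20·log₁₀(8.4/1.9) = 101 − 12.91 = 88.09 dB(A).
server rack: 69 − 20·log₁₀(25.9/1.9) = 69 − 22.69 = 46.31 dB(A).
air handling unit: 74 − 20·log₁₀(6.2/1.9) = 74 − 10.27 = 63.73 dB(A).
Σ 10^(L/10) = 6.476e+08 → L_total = 10·log₁₀(6.476e+08) = 88.11 dB(A).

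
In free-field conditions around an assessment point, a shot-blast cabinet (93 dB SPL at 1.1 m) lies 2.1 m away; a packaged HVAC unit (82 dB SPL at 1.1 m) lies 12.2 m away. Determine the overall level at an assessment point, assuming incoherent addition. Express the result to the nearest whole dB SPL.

First find each source's level at the receiver (point-source: −20·log₁₀(r/r_ref)), then combine on an intensity basis.
shot-blast cabinet: 93 − 20·log₁₀(2.1/1.1) = 93 − 5.62 = 87.38 dB SPL.
packaged HVAC unit: 82 − 20·log₁₀(12.2/1.1) = 82 − 20.90 = 61.10 dB SPL.
Σ 10^(L/10) = 5.487e+08 → L_total = 10·log₁₀(5.487e+08) = 87.39 dB SPL.

87 dB SPL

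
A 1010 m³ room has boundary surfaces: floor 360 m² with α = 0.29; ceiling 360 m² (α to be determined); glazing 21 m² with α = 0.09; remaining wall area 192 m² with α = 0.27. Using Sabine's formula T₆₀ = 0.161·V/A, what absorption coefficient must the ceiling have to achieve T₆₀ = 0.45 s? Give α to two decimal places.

From T₆₀ = 0.161·V/A, the target T₆₀ = 0.45 s needs A = 0.161·1010/0.45 = 361.36 m².
Absorption from the other surfaces = 360·0.29 + 21·0.09 + 192·0.27 = 158.13 m², so the ceiling must supply 203.23 m² over 360 m².
α = 203.23/360 = 0.565.

0.56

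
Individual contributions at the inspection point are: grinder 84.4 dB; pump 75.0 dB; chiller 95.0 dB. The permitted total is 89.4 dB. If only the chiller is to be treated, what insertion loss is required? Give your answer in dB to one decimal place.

The untreated sources together contribute 10^(84.4/10) + 10^(75.0/10) = 3.070e+08, i.e. 84.87 dB.
The limit corresponds to 10^(89.4/10) = 8.710e+08; subtracting the fixed part leaves 5.639e+08 for the chiller, i.e. 87.51 dB.
So the chiller must be reduced from 95.0 to 87.51 dB: IL = 7.49 dB.

7.5 dB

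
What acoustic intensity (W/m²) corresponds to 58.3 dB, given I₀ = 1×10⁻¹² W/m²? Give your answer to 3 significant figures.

I/I₀ = 10^(58.3/10) = 6.761e+05, so I = 6.761e+05 × 10⁻¹² W/m².

6.76e-07 W/m²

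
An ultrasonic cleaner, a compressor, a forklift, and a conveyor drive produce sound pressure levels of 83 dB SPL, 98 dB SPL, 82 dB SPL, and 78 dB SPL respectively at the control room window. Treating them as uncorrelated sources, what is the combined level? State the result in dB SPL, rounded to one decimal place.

98.3 dB SPL

For uncorrelated sources the intensities add, so convert each level to linear form, sum, and take 10·log₁₀ of the total.
Σ 10^(L/10) = 10^(83/10) + 10^(98/10) + 10^(82/10) + 10^(78/10) = 6.731e+09.
L_total = 10·log₁₀(6.731e+09) = 98.28 dB SPL.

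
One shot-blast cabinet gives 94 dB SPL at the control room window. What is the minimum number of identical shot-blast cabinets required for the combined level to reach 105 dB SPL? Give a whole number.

13

The shortfall is 105 − 94 = 11.0 dB, and N units add 10·log₁₀ N, so need 10·log₁₀ N ≥ 11.0.
N ≥ 10^(11.0/10) = 12.589, so N = 13.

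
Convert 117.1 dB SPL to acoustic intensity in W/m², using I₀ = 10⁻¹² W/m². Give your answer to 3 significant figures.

L = 10·log₁₀(I/I₀) ⇒ I = I₀·10^(L/10) = 10⁻¹² × 10^11.71.

0.513 W/m²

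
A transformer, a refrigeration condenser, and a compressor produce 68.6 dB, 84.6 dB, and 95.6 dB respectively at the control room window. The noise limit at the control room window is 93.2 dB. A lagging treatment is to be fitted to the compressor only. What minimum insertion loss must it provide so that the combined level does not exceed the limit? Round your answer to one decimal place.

Fixed contribution from the other sources: Σ 10^(L/10) = 10^(68.6/10) + 10^(84.6/10) = 2.956e+08 (84.71 dB).
To meet 93.2 dB overall, the treated compressor may contribute at most 10^(93.2/10) − 2.956e+08 = 1.794e+09, i.e. 92.54 dB.
Required insertion loss = 95.6 − 92.54 = 3.06 dB.

3.1 dB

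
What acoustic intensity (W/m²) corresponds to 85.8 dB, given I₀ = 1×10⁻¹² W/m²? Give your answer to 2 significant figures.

0.00038 W/m²

I = I₀·10^(L/10) = 10⁻¹² × 10^(85.8/10) = 10^(-3.420).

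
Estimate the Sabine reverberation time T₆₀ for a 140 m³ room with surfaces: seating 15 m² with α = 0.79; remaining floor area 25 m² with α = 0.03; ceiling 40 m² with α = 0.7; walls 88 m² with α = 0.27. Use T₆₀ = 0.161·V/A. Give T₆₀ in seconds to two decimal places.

0.35 s

Summing Sᵢαᵢ: 15·0.79 + 25·0.03 + 40·0.7 + 88·0.27 = 64.36 m².
T₆₀ = 0.161 × 140 / 64.36 = 0.350 s.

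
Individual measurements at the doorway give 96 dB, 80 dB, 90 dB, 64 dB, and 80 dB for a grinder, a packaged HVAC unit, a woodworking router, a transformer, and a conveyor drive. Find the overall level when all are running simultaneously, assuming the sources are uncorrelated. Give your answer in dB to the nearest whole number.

97 dB

Incoherent sources combine by intensity addition: L_total = 10·log₁₀(Σ 10^(L_i/10)).
Σ 10^(L/10) = 10^(96/10) + 10^(80/10) + 10^(90/10) + 10^(64/10) + 10^(80/10) = 5.184e+09.
L_total = 10·log₁₀(5.184e+09) = 97.15 dB.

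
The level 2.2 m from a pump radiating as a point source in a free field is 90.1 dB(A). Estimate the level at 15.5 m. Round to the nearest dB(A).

73 dB(A)

For a point source, L₂ = L₁ − 20·log₁₀(r₂/r₁).
L₂ = 90.1 − 20·log₁₀(15.5/2.2) = 90.1 − 16.958 = 73.14 dB(A).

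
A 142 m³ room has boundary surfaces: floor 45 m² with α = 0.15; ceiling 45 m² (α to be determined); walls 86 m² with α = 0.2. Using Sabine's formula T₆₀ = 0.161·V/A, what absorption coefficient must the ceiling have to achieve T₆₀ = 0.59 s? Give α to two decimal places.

0.33

Required total absorption A = 0.161·142/0.59 = 38.75 m².
Absorption from the other surfaces = 45·0.15 + 86·0.2 = 23.95 m², so the ceiling must supply 14.80 m² over 45 m².
α = 14.80/45 = 0.329.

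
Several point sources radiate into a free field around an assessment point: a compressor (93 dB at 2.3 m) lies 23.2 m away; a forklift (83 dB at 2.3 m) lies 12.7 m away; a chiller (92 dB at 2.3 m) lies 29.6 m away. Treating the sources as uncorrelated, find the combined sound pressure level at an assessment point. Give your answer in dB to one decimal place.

First find each source's level at the receiver (point-source: −20·log₁₀(r/r_ref)), then combine on an intensity basis.
compressor: 93 − 20·log₁₀(23.2/2.3) = 93 − 20.08 = 72.92 dB.
forklift: 83 − 20·log₁₀(12.7/2.3) = 83 − 14.84 = 68.16 dB.
chiller: 92 − 20·log₁₀(29.6/2.3) = 92 − 22.19 = 69.81 dB.
Σ 10^(L/10) = 3.572e+07 → L_total = 10·log₁₀(3.572e+07) = 75.53 dB.

75.5 dB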